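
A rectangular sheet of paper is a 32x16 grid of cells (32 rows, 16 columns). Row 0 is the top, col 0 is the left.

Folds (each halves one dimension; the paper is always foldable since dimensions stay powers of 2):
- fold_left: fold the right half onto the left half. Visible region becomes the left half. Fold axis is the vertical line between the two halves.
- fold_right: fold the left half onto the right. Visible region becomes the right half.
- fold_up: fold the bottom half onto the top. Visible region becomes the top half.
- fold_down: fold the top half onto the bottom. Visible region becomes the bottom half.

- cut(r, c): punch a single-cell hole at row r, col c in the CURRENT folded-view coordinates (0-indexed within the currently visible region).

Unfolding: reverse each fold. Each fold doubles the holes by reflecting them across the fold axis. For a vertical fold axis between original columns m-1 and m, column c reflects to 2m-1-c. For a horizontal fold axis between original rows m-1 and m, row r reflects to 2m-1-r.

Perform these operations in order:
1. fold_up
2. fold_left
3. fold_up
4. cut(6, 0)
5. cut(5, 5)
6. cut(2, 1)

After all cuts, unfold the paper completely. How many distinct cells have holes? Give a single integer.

Op 1 fold_up: fold axis h@16; visible region now rows[0,16) x cols[0,16) = 16x16
Op 2 fold_left: fold axis v@8; visible region now rows[0,16) x cols[0,8) = 16x8
Op 3 fold_up: fold axis h@8; visible region now rows[0,8) x cols[0,8) = 8x8
Op 4 cut(6, 0): punch at orig (6,0); cuts so far [(6, 0)]; region rows[0,8) x cols[0,8) = 8x8
Op 5 cut(5, 5): punch at orig (5,5); cuts so far [(5, 5), (6, 0)]; region rows[0,8) x cols[0,8) = 8x8
Op 6 cut(2, 1): punch at orig (2,1); cuts so far [(2, 1), (5, 5), (6, 0)]; region rows[0,8) x cols[0,8) = 8x8
Unfold 1 (reflect across h@8): 6 holes -> [(2, 1), (5, 5), (6, 0), (9, 0), (10, 5), (13, 1)]
Unfold 2 (reflect across v@8): 12 holes -> [(2, 1), (2, 14), (5, 5), (5, 10), (6, 0), (6, 15), (9, 0), (9, 15), (10, 5), (10, 10), (13, 1), (13, 14)]
Unfold 3 (reflect across h@16): 24 holes -> [(2, 1), (2, 14), (5, 5), (5, 10), (6, 0), (6, 15), (9, 0), (9, 15), (10, 5), (10, 10), (13, 1), (13, 14), (18, 1), (18, 14), (21, 5), (21, 10), (22, 0), (22, 15), (25, 0), (25, 15), (26, 5), (26, 10), (29, 1), (29, 14)]

Answer: 24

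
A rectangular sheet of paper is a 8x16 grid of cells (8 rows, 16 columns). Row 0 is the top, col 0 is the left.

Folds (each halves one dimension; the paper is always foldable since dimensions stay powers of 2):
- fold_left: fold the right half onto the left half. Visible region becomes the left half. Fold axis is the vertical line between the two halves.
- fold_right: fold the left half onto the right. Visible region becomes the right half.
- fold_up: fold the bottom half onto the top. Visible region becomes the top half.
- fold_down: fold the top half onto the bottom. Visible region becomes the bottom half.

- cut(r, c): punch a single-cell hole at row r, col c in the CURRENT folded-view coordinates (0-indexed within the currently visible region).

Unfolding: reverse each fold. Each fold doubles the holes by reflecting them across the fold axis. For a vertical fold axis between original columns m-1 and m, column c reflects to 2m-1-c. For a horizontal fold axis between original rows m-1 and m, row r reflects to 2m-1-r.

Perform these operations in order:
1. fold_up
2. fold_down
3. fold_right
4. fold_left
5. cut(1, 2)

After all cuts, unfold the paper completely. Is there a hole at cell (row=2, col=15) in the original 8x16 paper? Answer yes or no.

Op 1 fold_up: fold axis h@4; visible region now rows[0,4) x cols[0,16) = 4x16
Op 2 fold_down: fold axis h@2; visible region now rows[2,4) x cols[0,16) = 2x16
Op 3 fold_right: fold axis v@8; visible region now rows[2,4) x cols[8,16) = 2x8
Op 4 fold_left: fold axis v@12; visible region now rows[2,4) x cols[8,12) = 2x4
Op 5 cut(1, 2): punch at orig (3,10); cuts so far [(3, 10)]; region rows[2,4) x cols[8,12) = 2x4
Unfold 1 (reflect across v@12): 2 holes -> [(3, 10), (3, 13)]
Unfold 2 (reflect across v@8): 4 holes -> [(3, 2), (3, 5), (3, 10), (3, 13)]
Unfold 3 (reflect across h@2): 8 holes -> [(0, 2), (0, 5), (0, 10), (0, 13), (3, 2), (3, 5), (3, 10), (3, 13)]
Unfold 4 (reflect across h@4): 16 holes -> [(0, 2), (0, 5), (0, 10), (0, 13), (3, 2), (3, 5), (3, 10), (3, 13), (4, 2), (4, 5), (4, 10), (4, 13), (7, 2), (7, 5), (7, 10), (7, 13)]
Holes: [(0, 2), (0, 5), (0, 10), (0, 13), (3, 2), (3, 5), (3, 10), (3, 13), (4, 2), (4, 5), (4, 10), (4, 13), (7, 2), (7, 5), (7, 10), (7, 13)]

Answer: no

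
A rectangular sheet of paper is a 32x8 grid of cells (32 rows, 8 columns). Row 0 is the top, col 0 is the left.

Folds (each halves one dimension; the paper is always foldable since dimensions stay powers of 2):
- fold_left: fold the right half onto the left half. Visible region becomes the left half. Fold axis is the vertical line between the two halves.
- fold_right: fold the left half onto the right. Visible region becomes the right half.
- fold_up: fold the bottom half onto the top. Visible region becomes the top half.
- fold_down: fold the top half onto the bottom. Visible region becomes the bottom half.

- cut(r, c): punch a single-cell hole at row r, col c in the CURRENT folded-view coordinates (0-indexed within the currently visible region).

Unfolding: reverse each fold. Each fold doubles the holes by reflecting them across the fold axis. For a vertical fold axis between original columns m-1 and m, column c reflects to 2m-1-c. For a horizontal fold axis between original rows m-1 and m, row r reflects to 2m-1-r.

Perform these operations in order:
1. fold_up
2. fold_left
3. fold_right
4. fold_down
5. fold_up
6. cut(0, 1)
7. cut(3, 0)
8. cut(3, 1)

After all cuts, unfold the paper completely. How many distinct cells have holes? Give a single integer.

Op 1 fold_up: fold axis h@16; visible region now rows[0,16) x cols[0,8) = 16x8
Op 2 fold_left: fold axis v@4; visible region now rows[0,16) x cols[0,4) = 16x4
Op 3 fold_right: fold axis v@2; visible region now rows[0,16) x cols[2,4) = 16x2
Op 4 fold_down: fold axis h@8; visible region now rows[8,16) x cols[2,4) = 8x2
Op 5 fold_up: fold axis h@12; visible region now rows[8,12) x cols[2,4) = 4x2
Op 6 cut(0, 1): punch at orig (8,3); cuts so far [(8, 3)]; region rows[8,12) x cols[2,4) = 4x2
Op 7 cut(3, 0): punch at orig (11,2); cuts so far [(8, 3), (11, 2)]; region rows[8,12) x cols[2,4) = 4x2
Op 8 cut(3, 1): punch at orig (11,3); cuts so far [(8, 3), (11, 2), (11, 3)]; region rows[8,12) x cols[2,4) = 4x2
Unfold 1 (reflect across h@12): 6 holes -> [(8, 3), (11, 2), (11, 3), (12, 2), (12, 3), (15, 3)]
Unfold 2 (reflect across h@8): 12 holes -> [(0, 3), (3, 2), (3, 3), (4, 2), (4, 3), (7, 3), (8, 3), (11, 2), (11, 3), (12, 2), (12, 3), (15, 3)]
Unfold 3 (reflect across v@2): 24 holes -> [(0, 0), (0, 3), (3, 0), (3, 1), (3, 2), (3, 3), (4, 0), (4, 1), (4, 2), (4, 3), (7, 0), (7, 3), (8, 0), (8, 3), (11, 0), (11, 1), (11, 2), (11, 3), (12, 0), (12, 1), (12, 2), (12, 3), (15, 0), (15, 3)]
Unfold 4 (reflect across v@4): 48 holes -> [(0, 0), (0, 3), (0, 4), (0, 7), (3, 0), (3, 1), (3, 2), (3, 3), (3, 4), (3, 5), (3, 6), (3, 7), (4, 0), (4, 1), (4, 2), (4, 3), (4, 4), (4, 5), (4, 6), (4, 7), (7, 0), (7, 3), (7, 4), (7, 7), (8, 0), (8, 3), (8, 4), (8, 7), (11, 0), (11, 1), (11, 2), (11, 3), (11, 4), (11, 5), (11, 6), (11, 7), (12, 0), (12, 1), (12, 2), (12, 3), (12, 4), (12, 5), (12, 6), (12, 7), (15, 0), (15, 3), (15, 4), (15, 7)]
Unfold 5 (reflect across h@16): 96 holes -> [(0, 0), (0, 3), (0, 4), (0, 7), (3, 0), (3, 1), (3, 2), (3, 3), (3, 4), (3, 5), (3, 6), (3, 7), (4, 0), (4, 1), (4, 2), (4, 3), (4, 4), (4, 5), (4, 6), (4, 7), (7, 0), (7, 3), (7, 4), (7, 7), (8, 0), (8, 3), (8, 4), (8, 7), (11, 0), (11, 1), (11, 2), (11, 3), (11, 4), (11, 5), (11, 6), (11, 7), (12, 0), (12, 1), (12, 2), (12, 3), (12, 4), (12, 5), (12, 6), (12, 7), (15, 0), (15, 3), (15, 4), (15, 7), (16, 0), (16, 3), (16, 4), (16, 7), (19, 0), (19, 1), (19, 2), (19, 3), (19, 4), (19, 5), (19, 6), (19, 7), (20, 0), (20, 1), (20, 2), (20, 3), (20, 4), (20, 5), (20, 6), (20, 7), (23, 0), (23, 3), (23, 4), (23, 7), (24, 0), (24, 3), (24, 4), (24, 7), (27, 0), (27, 1), (27, 2), (27, 3), (27, 4), (27, 5), (27, 6), (27, 7), (28, 0), (28, 1), (28, 2), (28, 3), (28, 4), (28, 5), (28, 6), (28, 7), (31, 0), (31, 3), (31, 4), (31, 7)]

Answer: 96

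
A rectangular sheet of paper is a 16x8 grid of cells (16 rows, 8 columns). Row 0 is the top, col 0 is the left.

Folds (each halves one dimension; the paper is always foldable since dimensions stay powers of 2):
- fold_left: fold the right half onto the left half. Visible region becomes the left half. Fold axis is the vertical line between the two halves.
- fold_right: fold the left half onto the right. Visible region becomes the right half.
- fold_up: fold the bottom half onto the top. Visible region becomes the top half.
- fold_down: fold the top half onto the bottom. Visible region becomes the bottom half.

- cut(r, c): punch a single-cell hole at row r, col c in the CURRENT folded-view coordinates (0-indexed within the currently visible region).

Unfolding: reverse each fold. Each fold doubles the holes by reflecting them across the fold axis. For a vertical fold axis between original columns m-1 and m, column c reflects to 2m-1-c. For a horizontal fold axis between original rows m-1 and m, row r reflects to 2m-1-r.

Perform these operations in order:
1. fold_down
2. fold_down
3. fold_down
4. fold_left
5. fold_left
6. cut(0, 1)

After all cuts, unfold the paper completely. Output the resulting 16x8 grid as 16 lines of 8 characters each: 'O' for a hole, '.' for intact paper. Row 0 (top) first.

Answer: ........
.OO..OO.
.OO..OO.
........
........
.OO..OO.
.OO..OO.
........
........
.OO..OO.
.OO..OO.
........
........
.OO..OO.
.OO..OO.
........

Derivation:
Op 1 fold_down: fold axis h@8; visible region now rows[8,16) x cols[0,8) = 8x8
Op 2 fold_down: fold axis h@12; visible region now rows[12,16) x cols[0,8) = 4x8
Op 3 fold_down: fold axis h@14; visible region now rows[14,16) x cols[0,8) = 2x8
Op 4 fold_left: fold axis v@4; visible region now rows[14,16) x cols[0,4) = 2x4
Op 5 fold_left: fold axis v@2; visible region now rows[14,16) x cols[0,2) = 2x2
Op 6 cut(0, 1): punch at orig (14,1); cuts so far [(14, 1)]; region rows[14,16) x cols[0,2) = 2x2
Unfold 1 (reflect across v@2): 2 holes -> [(14, 1), (14, 2)]
Unfold 2 (reflect across v@4): 4 holes -> [(14, 1), (14, 2), (14, 5), (14, 6)]
Unfold 3 (reflect across h@14): 8 holes -> [(13, 1), (13, 2), (13, 5), (13, 6), (14, 1), (14, 2), (14, 5), (14, 6)]
Unfold 4 (reflect across h@12): 16 holes -> [(9, 1), (9, 2), (9, 5), (9, 6), (10, 1), (10, 2), (10, 5), (10, 6), (13, 1), (13, 2), (13, 5), (13, 6), (14, 1), (14, 2), (14, 5), (14, 6)]
Unfold 5 (reflect across h@8): 32 holes -> [(1, 1), (1, 2), (1, 5), (1, 6), (2, 1), (2, 2), (2, 5), (2, 6), (5, 1), (5, 2), (5, 5), (5, 6), (6, 1), (6, 2), (6, 5), (6, 6), (9, 1), (9, 2), (9, 5), (9, 6), (10, 1), (10, 2), (10, 5), (10, 6), (13, 1), (13, 2), (13, 5), (13, 6), (14, 1), (14, 2), (14, 5), (14, 6)]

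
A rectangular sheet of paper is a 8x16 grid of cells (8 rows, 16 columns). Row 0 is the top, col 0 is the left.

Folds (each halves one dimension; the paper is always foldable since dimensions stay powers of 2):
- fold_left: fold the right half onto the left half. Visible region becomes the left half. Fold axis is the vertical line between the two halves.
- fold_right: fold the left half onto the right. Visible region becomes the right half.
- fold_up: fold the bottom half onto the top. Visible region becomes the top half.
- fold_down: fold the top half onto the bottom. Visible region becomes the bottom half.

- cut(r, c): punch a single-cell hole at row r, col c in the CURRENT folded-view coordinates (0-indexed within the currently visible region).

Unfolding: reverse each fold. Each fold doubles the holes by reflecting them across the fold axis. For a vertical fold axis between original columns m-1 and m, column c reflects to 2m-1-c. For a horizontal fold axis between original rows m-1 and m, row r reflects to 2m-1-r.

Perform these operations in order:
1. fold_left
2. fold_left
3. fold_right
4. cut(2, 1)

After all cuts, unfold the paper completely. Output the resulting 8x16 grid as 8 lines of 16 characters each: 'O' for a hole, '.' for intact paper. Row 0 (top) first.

Op 1 fold_left: fold axis v@8; visible region now rows[0,8) x cols[0,8) = 8x8
Op 2 fold_left: fold axis v@4; visible region now rows[0,8) x cols[0,4) = 8x4
Op 3 fold_right: fold axis v@2; visible region now rows[0,8) x cols[2,4) = 8x2
Op 4 cut(2, 1): punch at orig (2,3); cuts so far [(2, 3)]; region rows[0,8) x cols[2,4) = 8x2
Unfold 1 (reflect across v@2): 2 holes -> [(2, 0), (2, 3)]
Unfold 2 (reflect across v@4): 4 holes -> [(2, 0), (2, 3), (2, 4), (2, 7)]
Unfold 3 (reflect across v@8): 8 holes -> [(2, 0), (2, 3), (2, 4), (2, 7), (2, 8), (2, 11), (2, 12), (2, 15)]

Answer: ................
................
O..OO..OO..OO..O
................
................
................
................
................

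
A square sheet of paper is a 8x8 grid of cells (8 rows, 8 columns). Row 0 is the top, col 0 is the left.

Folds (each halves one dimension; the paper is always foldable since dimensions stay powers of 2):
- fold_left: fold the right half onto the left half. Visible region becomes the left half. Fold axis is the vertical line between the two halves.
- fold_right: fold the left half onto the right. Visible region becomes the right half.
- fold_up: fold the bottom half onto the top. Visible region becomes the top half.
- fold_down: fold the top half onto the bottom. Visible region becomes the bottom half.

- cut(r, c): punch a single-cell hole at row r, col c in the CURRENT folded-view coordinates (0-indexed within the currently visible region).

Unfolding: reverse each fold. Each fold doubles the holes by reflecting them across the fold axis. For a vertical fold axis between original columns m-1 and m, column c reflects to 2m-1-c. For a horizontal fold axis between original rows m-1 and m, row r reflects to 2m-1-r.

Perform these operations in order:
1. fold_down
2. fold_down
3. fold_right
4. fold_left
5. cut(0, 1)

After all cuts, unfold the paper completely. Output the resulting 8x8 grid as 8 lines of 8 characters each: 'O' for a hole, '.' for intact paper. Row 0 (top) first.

Op 1 fold_down: fold axis h@4; visible region now rows[4,8) x cols[0,8) = 4x8
Op 2 fold_down: fold axis h@6; visible region now rows[6,8) x cols[0,8) = 2x8
Op 3 fold_right: fold axis v@4; visible region now rows[6,8) x cols[4,8) = 2x4
Op 4 fold_left: fold axis v@6; visible region now rows[6,8) x cols[4,6) = 2x2
Op 5 cut(0, 1): punch at orig (6,5); cuts so far [(6, 5)]; region rows[6,8) x cols[4,6) = 2x2
Unfold 1 (reflect across v@6): 2 holes -> [(6, 5), (6, 6)]
Unfold 2 (reflect across v@4): 4 holes -> [(6, 1), (6, 2), (6, 5), (6, 6)]
Unfold 3 (reflect across h@6): 8 holes -> [(5, 1), (5, 2), (5, 5), (5, 6), (6, 1), (6, 2), (6, 5), (6, 6)]
Unfold 4 (reflect across h@4): 16 holes -> [(1, 1), (1, 2), (1, 5), (1, 6), (2, 1), (2, 2), (2, 5), (2, 6), (5, 1), (5, 2), (5, 5), (5, 6), (6, 1), (6, 2), (6, 5), (6, 6)]

Answer: ........
.OO..OO.
.OO..OO.
........
........
.OO..OO.
.OO..OO.
........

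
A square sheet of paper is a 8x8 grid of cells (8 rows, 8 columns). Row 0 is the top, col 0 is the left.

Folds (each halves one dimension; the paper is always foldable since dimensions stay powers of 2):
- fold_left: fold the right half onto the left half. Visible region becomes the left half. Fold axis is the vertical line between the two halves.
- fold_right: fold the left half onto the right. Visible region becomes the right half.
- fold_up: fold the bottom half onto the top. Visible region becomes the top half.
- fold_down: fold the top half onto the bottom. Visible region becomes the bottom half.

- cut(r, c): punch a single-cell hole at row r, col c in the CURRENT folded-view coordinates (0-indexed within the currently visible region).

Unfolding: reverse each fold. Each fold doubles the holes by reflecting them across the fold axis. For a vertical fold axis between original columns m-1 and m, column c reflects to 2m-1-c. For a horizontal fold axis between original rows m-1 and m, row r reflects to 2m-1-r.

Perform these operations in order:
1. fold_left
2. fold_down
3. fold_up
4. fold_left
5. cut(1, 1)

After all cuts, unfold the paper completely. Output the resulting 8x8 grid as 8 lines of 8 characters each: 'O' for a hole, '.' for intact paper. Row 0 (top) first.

Answer: ........
.OO..OO.
.OO..OO.
........
........
.OO..OO.
.OO..OO.
........

Derivation:
Op 1 fold_left: fold axis v@4; visible region now rows[0,8) x cols[0,4) = 8x4
Op 2 fold_down: fold axis h@4; visible region now rows[4,8) x cols[0,4) = 4x4
Op 3 fold_up: fold axis h@6; visible region now rows[4,6) x cols[0,4) = 2x4
Op 4 fold_left: fold axis v@2; visible region now rows[4,6) x cols[0,2) = 2x2
Op 5 cut(1, 1): punch at orig (5,1); cuts so far [(5, 1)]; region rows[4,6) x cols[0,2) = 2x2
Unfold 1 (reflect across v@2): 2 holes -> [(5, 1), (5, 2)]
Unfold 2 (reflect across h@6): 4 holes -> [(5, 1), (5, 2), (6, 1), (6, 2)]
Unfold 3 (reflect across h@4): 8 holes -> [(1, 1), (1, 2), (2, 1), (2, 2), (5, 1), (5, 2), (6, 1), (6, 2)]
Unfold 4 (reflect across v@4): 16 holes -> [(1, 1), (1, 2), (1, 5), (1, 6), (2, 1), (2, 2), (2, 5), (2, 6), (5, 1), (5, 2), (5, 5), (5, 6), (6, 1), (6, 2), (6, 5), (6, 6)]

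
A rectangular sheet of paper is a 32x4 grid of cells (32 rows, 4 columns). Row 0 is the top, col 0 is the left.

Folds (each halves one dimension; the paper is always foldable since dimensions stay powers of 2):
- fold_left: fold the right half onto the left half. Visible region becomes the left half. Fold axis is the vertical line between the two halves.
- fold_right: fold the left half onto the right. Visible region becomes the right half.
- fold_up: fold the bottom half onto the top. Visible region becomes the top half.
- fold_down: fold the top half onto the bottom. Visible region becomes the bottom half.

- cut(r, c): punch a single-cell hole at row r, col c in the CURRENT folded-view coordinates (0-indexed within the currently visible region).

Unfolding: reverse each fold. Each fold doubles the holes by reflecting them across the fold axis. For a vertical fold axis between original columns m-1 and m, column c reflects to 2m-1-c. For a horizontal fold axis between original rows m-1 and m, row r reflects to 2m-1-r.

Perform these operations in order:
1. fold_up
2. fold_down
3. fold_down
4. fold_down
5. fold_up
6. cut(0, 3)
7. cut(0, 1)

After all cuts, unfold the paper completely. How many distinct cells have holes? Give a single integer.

Answer: 64

Derivation:
Op 1 fold_up: fold axis h@16; visible region now rows[0,16) x cols[0,4) = 16x4
Op 2 fold_down: fold axis h@8; visible region now rows[8,16) x cols[0,4) = 8x4
Op 3 fold_down: fold axis h@12; visible region now rows[12,16) x cols[0,4) = 4x4
Op 4 fold_down: fold axis h@14; visible region now rows[14,16) x cols[0,4) = 2x4
Op 5 fold_up: fold axis h@15; visible region now rows[14,15) x cols[0,4) = 1x4
Op 6 cut(0, 3): punch at orig (14,3); cuts so far [(14, 3)]; region rows[14,15) x cols[0,4) = 1x4
Op 7 cut(0, 1): punch at orig (14,1); cuts so far [(14, 1), (14, 3)]; region rows[14,15) x cols[0,4) = 1x4
Unfold 1 (reflect across h@15): 4 holes -> [(14, 1), (14, 3), (15, 1), (15, 3)]
Unfold 2 (reflect across h@14): 8 holes -> [(12, 1), (12, 3), (13, 1), (13, 3), (14, 1), (14, 3), (15, 1), (15, 3)]
Unfold 3 (reflect across h@12): 16 holes -> [(8, 1), (8, 3), (9, 1), (9, 3), (10, 1), (10, 3), (11, 1), (11, 3), (12, 1), (12, 3), (13, 1), (13, 3), (14, 1), (14, 3), (15, 1), (15, 3)]
Unfold 4 (reflect across h@8): 32 holes -> [(0, 1), (0, 3), (1, 1), (1, 3), (2, 1), (2, 3), (3, 1), (3, 3), (4, 1), (4, 3), (5, 1), (5, 3), (6, 1), (6, 3), (7, 1), (7, 3), (8, 1), (8, 3), (9, 1), (9, 3), (10, 1), (10, 3), (11, 1), (11, 3), (12, 1), (12, 3), (13, 1), (13, 3), (14, 1), (14, 3), (15, 1), (15, 3)]
Unfold 5 (reflect across h@16): 64 holes -> [(0, 1), (0, 3), (1, 1), (1, 3), (2, 1), (2, 3), (3, 1), (3, 3), (4, 1), (4, 3), (5, 1), (5, 3), (6, 1), (6, 3), (7, 1), (7, 3), (8, 1), (8, 3), (9, 1), (9, 3), (10, 1), (10, 3), (11, 1), (11, 3), (12, 1), (12, 3), (13, 1), (13, 3), (14, 1), (14, 3), (15, 1), (15, 3), (16, 1), (16, 3), (17, 1), (17, 3), (18, 1), (18, 3), (19, 1), (19, 3), (20, 1), (20, 3), (21, 1), (21, 3), (22, 1), (22, 3), (23, 1), (23, 3), (24, 1), (24, 3), (25, 1), (25, 3), (26, 1), (26, 3), (27, 1), (27, 3), (28, 1), (28, 3), (29, 1), (29, 3), (30, 1), (30, 3), (31, 1), (31, 3)]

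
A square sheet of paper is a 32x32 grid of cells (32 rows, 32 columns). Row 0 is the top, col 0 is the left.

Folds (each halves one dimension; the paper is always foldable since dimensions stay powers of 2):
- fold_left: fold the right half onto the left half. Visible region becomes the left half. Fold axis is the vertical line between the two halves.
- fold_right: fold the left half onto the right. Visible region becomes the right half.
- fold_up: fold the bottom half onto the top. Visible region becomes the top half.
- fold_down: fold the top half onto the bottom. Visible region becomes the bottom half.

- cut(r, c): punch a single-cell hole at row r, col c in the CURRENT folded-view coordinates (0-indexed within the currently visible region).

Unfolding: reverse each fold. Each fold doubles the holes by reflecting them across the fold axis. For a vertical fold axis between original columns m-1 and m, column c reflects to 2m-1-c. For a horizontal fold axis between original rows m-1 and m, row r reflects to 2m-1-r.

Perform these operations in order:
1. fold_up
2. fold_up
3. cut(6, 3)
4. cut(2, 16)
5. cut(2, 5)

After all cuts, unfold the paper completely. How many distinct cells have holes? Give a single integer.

Answer: 12

Derivation:
Op 1 fold_up: fold axis h@16; visible region now rows[0,16) x cols[0,32) = 16x32
Op 2 fold_up: fold axis h@8; visible region now rows[0,8) x cols[0,32) = 8x32
Op 3 cut(6, 3): punch at orig (6,3); cuts so far [(6, 3)]; region rows[0,8) x cols[0,32) = 8x32
Op 4 cut(2, 16): punch at orig (2,16); cuts so far [(2, 16), (6, 3)]; region rows[0,8) x cols[0,32) = 8x32
Op 5 cut(2, 5): punch at orig (2,5); cuts so far [(2, 5), (2, 16), (6, 3)]; region rows[0,8) x cols[0,32) = 8x32
Unfold 1 (reflect across h@8): 6 holes -> [(2, 5), (2, 16), (6, 3), (9, 3), (13, 5), (13, 16)]
Unfold 2 (reflect across h@16): 12 holes -> [(2, 5), (2, 16), (6, 3), (9, 3), (13, 5), (13, 16), (18, 5), (18, 16), (22, 3), (25, 3), (29, 5), (29, 16)]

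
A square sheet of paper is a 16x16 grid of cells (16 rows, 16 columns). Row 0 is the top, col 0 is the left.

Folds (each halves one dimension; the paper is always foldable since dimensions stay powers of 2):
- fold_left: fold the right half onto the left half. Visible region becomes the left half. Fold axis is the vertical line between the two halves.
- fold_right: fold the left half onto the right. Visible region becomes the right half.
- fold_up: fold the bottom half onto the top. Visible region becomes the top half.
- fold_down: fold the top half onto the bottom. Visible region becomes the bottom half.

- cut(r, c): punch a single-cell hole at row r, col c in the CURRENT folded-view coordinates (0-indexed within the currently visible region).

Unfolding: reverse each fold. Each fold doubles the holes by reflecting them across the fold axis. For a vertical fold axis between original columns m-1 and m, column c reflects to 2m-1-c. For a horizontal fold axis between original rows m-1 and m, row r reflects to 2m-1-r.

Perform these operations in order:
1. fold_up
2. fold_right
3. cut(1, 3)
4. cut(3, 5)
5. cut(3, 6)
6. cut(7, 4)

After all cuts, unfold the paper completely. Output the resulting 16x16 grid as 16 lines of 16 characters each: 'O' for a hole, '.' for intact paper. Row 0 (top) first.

Answer: ................
....O......O....
................
.OO..........OO.
................
................
................
...O........O...
...O........O...
................
................
................
.OO..........OO.
................
....O......O....
................

Derivation:
Op 1 fold_up: fold axis h@8; visible region now rows[0,8) x cols[0,16) = 8x16
Op 2 fold_right: fold axis v@8; visible region now rows[0,8) x cols[8,16) = 8x8
Op 3 cut(1, 3): punch at orig (1,11); cuts so far [(1, 11)]; region rows[0,8) x cols[8,16) = 8x8
Op 4 cut(3, 5): punch at orig (3,13); cuts so far [(1, 11), (3, 13)]; region rows[0,8) x cols[8,16) = 8x8
Op 5 cut(3, 6): punch at orig (3,14); cuts so far [(1, 11), (3, 13), (3, 14)]; region rows[0,8) x cols[8,16) = 8x8
Op 6 cut(7, 4): punch at orig (7,12); cuts so far [(1, 11), (3, 13), (3, 14), (7, 12)]; region rows[0,8) x cols[8,16) = 8x8
Unfold 1 (reflect across v@8): 8 holes -> [(1, 4), (1, 11), (3, 1), (3, 2), (3, 13), (3, 14), (7, 3), (7, 12)]
Unfold 2 (reflect across h@8): 16 holes -> [(1, 4), (1, 11), (3, 1), (3, 2), (3, 13), (3, 14), (7, 3), (7, 12), (8, 3), (8, 12), (12, 1), (12, 2), (12, 13), (12, 14), (14, 4), (14, 11)]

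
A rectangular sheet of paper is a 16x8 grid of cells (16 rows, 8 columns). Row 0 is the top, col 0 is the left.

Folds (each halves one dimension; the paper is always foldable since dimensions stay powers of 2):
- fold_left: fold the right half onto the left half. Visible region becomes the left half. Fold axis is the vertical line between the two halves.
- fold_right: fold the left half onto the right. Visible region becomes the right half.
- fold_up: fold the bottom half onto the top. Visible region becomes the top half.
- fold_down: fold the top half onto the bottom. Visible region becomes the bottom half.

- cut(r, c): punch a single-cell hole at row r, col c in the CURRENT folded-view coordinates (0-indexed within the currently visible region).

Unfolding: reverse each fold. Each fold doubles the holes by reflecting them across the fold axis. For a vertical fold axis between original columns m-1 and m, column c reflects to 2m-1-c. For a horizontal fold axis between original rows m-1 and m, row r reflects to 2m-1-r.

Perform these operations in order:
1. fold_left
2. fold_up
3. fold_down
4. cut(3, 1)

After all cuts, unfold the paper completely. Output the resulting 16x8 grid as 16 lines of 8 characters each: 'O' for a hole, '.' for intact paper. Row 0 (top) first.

Answer: .O....O.
........
........
........
........
........
........
.O....O.
.O....O.
........
........
........
........
........
........
.O....O.

Derivation:
Op 1 fold_left: fold axis v@4; visible region now rows[0,16) x cols[0,4) = 16x4
Op 2 fold_up: fold axis h@8; visible region now rows[0,8) x cols[0,4) = 8x4
Op 3 fold_down: fold axis h@4; visible region now rows[4,8) x cols[0,4) = 4x4
Op 4 cut(3, 1): punch at orig (7,1); cuts so far [(7, 1)]; region rows[4,8) x cols[0,4) = 4x4
Unfold 1 (reflect across h@4): 2 holes -> [(0, 1), (7, 1)]
Unfold 2 (reflect across h@8): 4 holes -> [(0, 1), (7, 1), (8, 1), (15, 1)]
Unfold 3 (reflect across v@4): 8 holes -> [(0, 1), (0, 6), (7, 1), (7, 6), (8, 1), (8, 6), (15, 1), (15, 6)]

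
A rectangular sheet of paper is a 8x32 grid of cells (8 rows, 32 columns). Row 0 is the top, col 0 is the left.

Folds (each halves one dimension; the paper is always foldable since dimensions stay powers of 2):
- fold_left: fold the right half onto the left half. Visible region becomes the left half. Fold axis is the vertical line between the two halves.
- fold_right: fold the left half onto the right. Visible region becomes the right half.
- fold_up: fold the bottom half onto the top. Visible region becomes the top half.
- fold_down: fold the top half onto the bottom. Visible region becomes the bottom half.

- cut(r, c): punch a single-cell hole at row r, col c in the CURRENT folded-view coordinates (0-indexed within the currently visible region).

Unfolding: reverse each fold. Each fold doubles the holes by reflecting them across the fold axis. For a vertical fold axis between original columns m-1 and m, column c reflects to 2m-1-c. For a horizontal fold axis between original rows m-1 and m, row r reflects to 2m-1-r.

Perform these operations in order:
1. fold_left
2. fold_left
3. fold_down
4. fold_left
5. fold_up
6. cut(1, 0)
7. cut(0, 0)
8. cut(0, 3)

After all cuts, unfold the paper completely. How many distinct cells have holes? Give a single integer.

Answer: 96

Derivation:
Op 1 fold_left: fold axis v@16; visible region now rows[0,8) x cols[0,16) = 8x16
Op 2 fold_left: fold axis v@8; visible region now rows[0,8) x cols[0,8) = 8x8
Op 3 fold_down: fold axis h@4; visible region now rows[4,8) x cols[0,8) = 4x8
Op 4 fold_left: fold axis v@4; visible region now rows[4,8) x cols[0,4) = 4x4
Op 5 fold_up: fold axis h@6; visible region now rows[4,6) x cols[0,4) = 2x4
Op 6 cut(1, 0): punch at orig (5,0); cuts so far [(5, 0)]; region rows[4,6) x cols[0,4) = 2x4
Op 7 cut(0, 0): punch at orig (4,0); cuts so far [(4, 0), (5, 0)]; region rows[4,6) x cols[0,4) = 2x4
Op 8 cut(0, 3): punch at orig (4,3); cuts so far [(4, 0), (4, 3), (5, 0)]; region rows[4,6) x cols[0,4) = 2x4
Unfold 1 (reflect across h@6): 6 holes -> [(4, 0), (4, 3), (5, 0), (6, 0), (7, 0), (7, 3)]
Unfold 2 (reflect across v@4): 12 holes -> [(4, 0), (4, 3), (4, 4), (4, 7), (5, 0), (5, 7), (6, 0), (6, 7), (7, 0), (7, 3), (7, 4), (7, 7)]
Unfold 3 (reflect across h@4): 24 holes -> [(0, 0), (0, 3), (0, 4), (0, 7), (1, 0), (1, 7), (2, 0), (2, 7), (3, 0), (3, 3), (3, 4), (3, 7), (4, 0), (4, 3), (4, 4), (4, 7), (5, 0), (5, 7), (6, 0), (6, 7), (7, 0), (7, 3), (7, 4), (7, 7)]
Unfold 4 (reflect across v@8): 48 holes -> [(0, 0), (0, 3), (0, 4), (0, 7), (0, 8), (0, 11), (0, 12), (0, 15), (1, 0), (1, 7), (1, 8), (1, 15), (2, 0), (2, 7), (2, 8), (2, 15), (3, 0), (3, 3), (3, 4), (3, 7), (3, 8), (3, 11), (3, 12), (3, 15), (4, 0), (4, 3), (4, 4), (4, 7), (4, 8), (4, 11), (4, 12), (4, 15), (5, 0), (5, 7), (5, 8), (5, 15), (6, 0), (6, 7), (6, 8), (6, 15), (7, 0), (7, 3), (7, 4), (7, 7), (7, 8), (7, 11), (7, 12), (7, 15)]
Unfold 5 (reflect across v@16): 96 holes -> [(0, 0), (0, 3), (0, 4), (0, 7), (0, 8), (0, 11), (0, 12), (0, 15), (0, 16), (0, 19), (0, 20), (0, 23), (0, 24), (0, 27), (0, 28), (0, 31), (1, 0), (1, 7), (1, 8), (1, 15), (1, 16), (1, 23), (1, 24), (1, 31), (2, 0), (2, 7), (2, 8), (2, 15), (2, 16), (2, 23), (2, 24), (2, 31), (3, 0), (3, 3), (3, 4), (3, 7), (3, 8), (3, 11), (3, 12), (3, 15), (3, 16), (3, 19), (3, 20), (3, 23), (3, 24), (3, 27), (3, 28), (3, 31), (4, 0), (4, 3), (4, 4), (4, 7), (4, 8), (4, 11), (4, 12), (4, 15), (4, 16), (4, 19), (4, 20), (4, 23), (4, 24), (4, 27), (4, 28), (4, 31), (5, 0), (5, 7), (5, 8), (5, 15), (5, 16), (5, 23), (5, 24), (5, 31), (6, 0), (6, 7), (6, 8), (6, 15), (6, 16), (6, 23), (6, 24), (6, 31), (7, 0), (7, 3), (7, 4), (7, 7), (7, 8), (7, 11), (7, 12), (7, 15), (7, 16), (7, 19), (7, 20), (7, 23), (7, 24), (7, 27), (7, 28), (7, 31)]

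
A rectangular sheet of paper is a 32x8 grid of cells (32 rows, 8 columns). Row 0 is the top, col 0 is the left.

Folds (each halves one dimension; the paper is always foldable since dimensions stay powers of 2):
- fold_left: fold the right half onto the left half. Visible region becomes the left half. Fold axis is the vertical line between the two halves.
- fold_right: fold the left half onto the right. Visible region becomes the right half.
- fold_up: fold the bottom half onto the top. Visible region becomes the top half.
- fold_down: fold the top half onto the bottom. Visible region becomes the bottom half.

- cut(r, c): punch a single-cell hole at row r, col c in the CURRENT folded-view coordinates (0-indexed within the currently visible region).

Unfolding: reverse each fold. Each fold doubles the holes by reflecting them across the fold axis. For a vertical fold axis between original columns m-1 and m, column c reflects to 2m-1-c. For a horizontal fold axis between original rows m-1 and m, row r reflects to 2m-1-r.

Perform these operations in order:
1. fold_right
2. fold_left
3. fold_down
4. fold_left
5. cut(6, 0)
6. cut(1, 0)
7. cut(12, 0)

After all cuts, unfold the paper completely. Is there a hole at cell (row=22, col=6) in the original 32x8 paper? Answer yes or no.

Op 1 fold_right: fold axis v@4; visible region now rows[0,32) x cols[4,8) = 32x4
Op 2 fold_left: fold axis v@6; visible region now rows[0,32) x cols[4,6) = 32x2
Op 3 fold_down: fold axis h@16; visible region now rows[16,32) x cols[4,6) = 16x2
Op 4 fold_left: fold axis v@5; visible region now rows[16,32) x cols[4,5) = 16x1
Op 5 cut(6, 0): punch at orig (22,4); cuts so far [(22, 4)]; region rows[16,32) x cols[4,5) = 16x1
Op 6 cut(1, 0): punch at orig (17,4); cuts so far [(17, 4), (22, 4)]; region rows[16,32) x cols[4,5) = 16x1
Op 7 cut(12, 0): punch at orig (28,4); cuts so far [(17, 4), (22, 4), (28, 4)]; region rows[16,32) x cols[4,5) = 16x1
Unfold 1 (reflect across v@5): 6 holes -> [(17, 4), (17, 5), (22, 4), (22, 5), (28, 4), (28, 5)]
Unfold 2 (reflect across h@16): 12 holes -> [(3, 4), (3, 5), (9, 4), (9, 5), (14, 4), (14, 5), (17, 4), (17, 5), (22, 4), (22, 5), (28, 4), (28, 5)]
Unfold 3 (reflect across v@6): 24 holes -> [(3, 4), (3, 5), (3, 6), (3, 7), (9, 4), (9, 5), (9, 6), (9, 7), (14, 4), (14, 5), (14, 6), (14, 7), (17, 4), (17, 5), (17, 6), (17, 7), (22, 4), (22, 5), (22, 6), (22, 7), (28, 4), (28, 5), (28, 6), (28, 7)]
Unfold 4 (reflect across v@4): 48 holes -> [(3, 0), (3, 1), (3, 2), (3, 3), (3, 4), (3, 5), (3, 6), (3, 7), (9, 0), (9, 1), (9, 2), (9, 3), (9, 4), (9, 5), (9, 6), (9, 7), (14, 0), (14, 1), (14, 2), (14, 3), (14, 4), (14, 5), (14, 6), (14, 7), (17, 0), (17, 1), (17, 2), (17, 3), (17, 4), (17, 5), (17, 6), (17, 7), (22, 0), (22, 1), (22, 2), (22, 3), (22, 4), (22, 5), (22, 6), (22, 7), (28, 0), (28, 1), (28, 2), (28, 3), (28, 4), (28, 5), (28, 6), (28, 7)]
Holes: [(3, 0), (3, 1), (3, 2), (3, 3), (3, 4), (3, 5), (3, 6), (3, 7), (9, 0), (9, 1), (9, 2), (9, 3), (9, 4), (9, 5), (9, 6), (9, 7), (14, 0), (14, 1), (14, 2), (14, 3), (14, 4), (14, 5), (14, 6), (14, 7), (17, 0), (17, 1), (17, 2), (17, 3), (17, 4), (17, 5), (17, 6), (17, 7), (22, 0), (22, 1), (22, 2), (22, 3), (22, 4), (22, 5), (22, 6), (22, 7), (28, 0), (28, 1), (28, 2), (28, 3), (28, 4), (28, 5), (28, 6), (28, 7)]

Answer: yes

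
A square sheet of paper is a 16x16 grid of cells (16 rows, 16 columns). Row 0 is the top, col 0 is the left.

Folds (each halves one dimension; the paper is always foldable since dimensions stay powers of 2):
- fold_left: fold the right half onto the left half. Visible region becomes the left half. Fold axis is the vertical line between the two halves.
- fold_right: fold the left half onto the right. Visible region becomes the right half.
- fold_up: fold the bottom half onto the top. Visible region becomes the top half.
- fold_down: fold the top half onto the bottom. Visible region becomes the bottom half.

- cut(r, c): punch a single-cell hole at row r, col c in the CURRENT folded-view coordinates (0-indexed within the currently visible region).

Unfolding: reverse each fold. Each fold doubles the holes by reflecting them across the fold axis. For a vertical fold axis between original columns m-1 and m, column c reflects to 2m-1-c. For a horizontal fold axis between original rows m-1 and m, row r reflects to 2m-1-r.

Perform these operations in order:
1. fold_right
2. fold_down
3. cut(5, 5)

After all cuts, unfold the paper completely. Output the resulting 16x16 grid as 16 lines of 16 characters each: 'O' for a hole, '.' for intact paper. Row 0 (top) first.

Op 1 fold_right: fold axis v@8; visible region now rows[0,16) x cols[8,16) = 16x8
Op 2 fold_down: fold axis h@8; visible region now rows[8,16) x cols[8,16) = 8x8
Op 3 cut(5, 5): punch at orig (13,13); cuts so far [(13, 13)]; region rows[8,16) x cols[8,16) = 8x8
Unfold 1 (reflect across h@8): 2 holes -> [(2, 13), (13, 13)]
Unfold 2 (reflect across v@8): 4 holes -> [(2, 2), (2, 13), (13, 2), (13, 13)]

Answer: ................
................
..O..........O..
................
................
................
................
................
................
................
................
................
................
..O..........O..
................
................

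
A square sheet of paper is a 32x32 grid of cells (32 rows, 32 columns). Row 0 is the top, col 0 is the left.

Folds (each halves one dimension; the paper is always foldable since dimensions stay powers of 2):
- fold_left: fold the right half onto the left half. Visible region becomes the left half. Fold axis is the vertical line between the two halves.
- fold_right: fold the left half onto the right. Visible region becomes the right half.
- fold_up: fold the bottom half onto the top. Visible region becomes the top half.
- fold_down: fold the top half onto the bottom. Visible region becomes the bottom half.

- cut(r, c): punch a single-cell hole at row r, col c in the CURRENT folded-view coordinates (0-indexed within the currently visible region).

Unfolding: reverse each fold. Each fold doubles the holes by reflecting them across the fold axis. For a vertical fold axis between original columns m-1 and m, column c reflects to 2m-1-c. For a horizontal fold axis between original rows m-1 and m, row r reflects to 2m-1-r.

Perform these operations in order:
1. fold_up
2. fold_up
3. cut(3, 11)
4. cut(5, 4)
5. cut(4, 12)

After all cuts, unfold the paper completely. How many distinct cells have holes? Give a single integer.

Op 1 fold_up: fold axis h@16; visible region now rows[0,16) x cols[0,32) = 16x32
Op 2 fold_up: fold axis h@8; visible region now rows[0,8) x cols[0,32) = 8x32
Op 3 cut(3, 11): punch at orig (3,11); cuts so far [(3, 11)]; region rows[0,8) x cols[0,32) = 8x32
Op 4 cut(5, 4): punch at orig (5,4); cuts so far [(3, 11), (5, 4)]; region rows[0,8) x cols[0,32) = 8x32
Op 5 cut(4, 12): punch at orig (4,12); cuts so far [(3, 11), (4, 12), (5, 4)]; region rows[0,8) x cols[0,32) = 8x32
Unfold 1 (reflect across h@8): 6 holes -> [(3, 11), (4, 12), (5, 4), (10, 4), (11, 12), (12, 11)]
Unfold 2 (reflect across h@16): 12 holes -> [(3, 11), (4, 12), (5, 4), (10, 4), (11, 12), (12, 11), (19, 11), (20, 12), (21, 4), (26, 4), (27, 12), (28, 11)]

Answer: 12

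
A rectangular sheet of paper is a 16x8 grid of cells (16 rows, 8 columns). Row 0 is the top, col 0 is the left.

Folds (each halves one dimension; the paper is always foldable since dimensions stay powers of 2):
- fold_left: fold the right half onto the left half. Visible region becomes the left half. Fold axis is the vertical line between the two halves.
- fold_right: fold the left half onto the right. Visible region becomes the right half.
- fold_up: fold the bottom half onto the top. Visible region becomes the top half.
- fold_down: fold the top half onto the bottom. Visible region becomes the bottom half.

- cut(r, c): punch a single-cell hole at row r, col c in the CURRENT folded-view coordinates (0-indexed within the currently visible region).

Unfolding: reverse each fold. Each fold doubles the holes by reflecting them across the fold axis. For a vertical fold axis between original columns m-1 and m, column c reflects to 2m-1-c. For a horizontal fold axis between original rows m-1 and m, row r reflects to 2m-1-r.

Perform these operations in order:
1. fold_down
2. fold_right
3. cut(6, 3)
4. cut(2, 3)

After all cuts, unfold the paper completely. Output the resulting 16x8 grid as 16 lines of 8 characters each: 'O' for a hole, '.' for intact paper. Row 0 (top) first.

Answer: ........
O......O
........
........
........
O......O
........
........
........
........
O......O
........
........
........
O......O
........

Derivation:
Op 1 fold_down: fold axis h@8; visible region now rows[8,16) x cols[0,8) = 8x8
Op 2 fold_right: fold axis v@4; visible region now rows[8,16) x cols[4,8) = 8x4
Op 3 cut(6, 3): punch at orig (14,7); cuts so far [(14, 7)]; region rows[8,16) x cols[4,8) = 8x4
Op 4 cut(2, 3): punch at orig (10,7); cuts so far [(10, 7), (14, 7)]; region rows[8,16) x cols[4,8) = 8x4
Unfold 1 (reflect across v@4): 4 holes -> [(10, 0), (10, 7), (14, 0), (14, 7)]
Unfold 2 (reflect across h@8): 8 holes -> [(1, 0), (1, 7), (5, 0), (5, 7), (10, 0), (10, 7), (14, 0), (14, 7)]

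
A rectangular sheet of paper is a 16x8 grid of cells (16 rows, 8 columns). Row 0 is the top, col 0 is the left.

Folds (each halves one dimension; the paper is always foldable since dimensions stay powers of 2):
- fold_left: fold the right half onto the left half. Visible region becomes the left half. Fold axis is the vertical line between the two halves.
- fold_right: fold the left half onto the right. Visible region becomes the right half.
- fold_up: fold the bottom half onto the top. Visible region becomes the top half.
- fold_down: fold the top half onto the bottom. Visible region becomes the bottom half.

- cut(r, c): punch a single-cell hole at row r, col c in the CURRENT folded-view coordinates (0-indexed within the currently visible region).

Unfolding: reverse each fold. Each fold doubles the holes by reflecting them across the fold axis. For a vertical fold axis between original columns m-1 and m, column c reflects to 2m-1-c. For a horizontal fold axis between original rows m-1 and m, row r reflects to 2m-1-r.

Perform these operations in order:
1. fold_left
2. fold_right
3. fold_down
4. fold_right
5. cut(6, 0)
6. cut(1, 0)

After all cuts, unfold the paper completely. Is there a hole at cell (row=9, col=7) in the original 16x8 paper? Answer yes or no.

Op 1 fold_left: fold axis v@4; visible region now rows[0,16) x cols[0,4) = 16x4
Op 2 fold_right: fold axis v@2; visible region now rows[0,16) x cols[2,4) = 16x2
Op 3 fold_down: fold axis h@8; visible region now rows[8,16) x cols[2,4) = 8x2
Op 4 fold_right: fold axis v@3; visible region now rows[8,16) x cols[3,4) = 8x1
Op 5 cut(6, 0): punch at orig (14,3); cuts so far [(14, 3)]; region rows[8,16) x cols[3,4) = 8x1
Op 6 cut(1, 0): punch at orig (9,3); cuts so far [(9, 3), (14, 3)]; region rows[8,16) x cols[3,4) = 8x1
Unfold 1 (reflect across v@3): 4 holes -> [(9, 2), (9, 3), (14, 2), (14, 3)]
Unfold 2 (reflect across h@8): 8 holes -> [(1, 2), (1, 3), (6, 2), (6, 3), (9, 2), (9, 3), (14, 2), (14, 3)]
Unfold 3 (reflect across v@2): 16 holes -> [(1, 0), (1, 1), (1, 2), (1, 3), (6, 0), (6, 1), (6, 2), (6, 3), (9, 0), (9, 1), (9, 2), (9, 3), (14, 0), (14, 1), (14, 2), (14, 3)]
Unfold 4 (reflect across v@4): 32 holes -> [(1, 0), (1, 1), (1, 2), (1, 3), (1, 4), (1, 5), (1, 6), (1, 7), (6, 0), (6, 1), (6, 2), (6, 3), (6, 4), (6, 5), (6, 6), (6, 7), (9, 0), (9, 1), (9, 2), (9, 3), (9, 4), (9, 5), (9, 6), (9, 7), (14, 0), (14, 1), (14, 2), (14, 3), (14, 4), (14, 5), (14, 6), (14, 7)]
Holes: [(1, 0), (1, 1), (1, 2), (1, 3), (1, 4), (1, 5), (1, 6), (1, 7), (6, 0), (6, 1), (6, 2), (6, 3), (6, 4), (6, 5), (6, 6), (6, 7), (9, 0), (9, 1), (9, 2), (9, 3), (9, 4), (9, 5), (9, 6), (9, 7), (14, 0), (14, 1), (14, 2), (14, 3), (14, 4), (14, 5), (14, 6), (14, 7)]

Answer: yes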